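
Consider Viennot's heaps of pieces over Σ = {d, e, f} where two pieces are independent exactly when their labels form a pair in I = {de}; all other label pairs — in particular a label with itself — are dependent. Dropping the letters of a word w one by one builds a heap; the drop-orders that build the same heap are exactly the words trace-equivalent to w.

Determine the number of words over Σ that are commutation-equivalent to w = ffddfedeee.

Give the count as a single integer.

5

drop 0:f onto floor
drop 1:f onto {0:f}
drop 2:d onto {1:f}
drop 3:d onto {2:d}
drop 4:f onto {3:d}
drop 5:e onto {4:f}
drop 6:d onto {4:f}
drop 7:e onto {5:e}
drop 8:e onto {7:e}
drop 9:e onto {8:e}
ground layer = {0:f}
drop-orders for the pieces not yet dropped (sum over which currently-grounded one goes next):
  1 to go: {6} 1  {9} 1
  2 to go: {6,9} 2  {8,9} 1
  3 to go: {6,8,9} 3  {7,8,9} 1
  4 to go: {5,7,8,9} 1  {6,7,8,9} 4
  5 to go: {5,6,7,8,9} 5
  6 to go: {4,5,6,7,8,9} 5
  7 to go: {3,4,5,6,7,8,9} 5
  8 to go: {2,3,4,5,6,7,8,9} 5
  if 0:f drops first: 5 orders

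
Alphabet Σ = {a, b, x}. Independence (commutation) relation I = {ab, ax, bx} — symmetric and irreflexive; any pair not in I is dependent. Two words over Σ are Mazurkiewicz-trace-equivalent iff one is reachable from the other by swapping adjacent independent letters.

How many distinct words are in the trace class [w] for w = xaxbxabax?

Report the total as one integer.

0(x) covers ∅
1(a) covers ∅
2(x) covers 0:x
3(b) covers ∅
4(x) covers 2:x
5(a) covers 1:a
6(b) covers 3:b
7(a) covers 5:a
8(x) covers 4:x
floor of heap: 0:x, 1:a, 3:b
completions by unplaced set U, small U first (add the entries for U minus each lowest piece of U):
  |U|=1: {6}:1  {7}:1  {8}:1
  |U|=2: {3,6}:1  {4,8}:1  {5,7}:1  {6,7}:2  {6,8}:2  {7,8}:2
  |U|=3: {1,5,7}:1  {2,4,8}:1  {3,6,7}:3  {3,6,8}:3  {4,6,8}:3  {4,7,8}:3  {5,6,7}:3  {5,7,8}:3  {6,7,8}:6
  |U|=4: {0,2,4,8}:1  {1,5,6,7}:4  {1,5,7,8}:4  {2,4,6,8}:4  {2,4,7,8}:4  {3,4,6,8}:6  {3,5,6,7}:6  {3,6,7,8}:12  {4,5,7,8}:6  {4,6,7,8}:12  {5,6,7,8}:12
  |U|=5: {0,2,4,6,8}:5  {0,2,4,7,8}:5  {1,3,5,6,7}:10  {1,4,5,7,8}:10  {1,5,6,7,8}:20  {2,3,4,6,8}:10  {2,4,5,7,8}:10  {2,4,6,7,8}:20  {3,4,6,7,8}:30  {3,5,6,7,8}:30  {4,5,6,7,8}:30
  |U|=6: {0,2,3,4,6,8}:15  {0,2,4,5,7,8}:15  {0,2,4,6,7,8}:30  {1,2,4,5,7,8}:20  {1,3,5,6,7,8}:60  {1,4,5,6,7,8}:60  {2,3,4,6,7,8}:60  {2,4,5,6,7,8}:60  {3,4,5,6,7,8}:90
  |U|=7: {0,1,2,4,5,7,8}:35  {0,2,3,4,6,7,8}:105  {0,2,4,5,6,7,8}:105  {1,2,4,5,6,7,8}:140  {1,3,4,5,6,7,8}:210  {2,3,4,5,6,7,8}:210
  start at 0(x): 560
  start at 1(a): 420
  start at 3(b): 280
sum over floor = 1260

1260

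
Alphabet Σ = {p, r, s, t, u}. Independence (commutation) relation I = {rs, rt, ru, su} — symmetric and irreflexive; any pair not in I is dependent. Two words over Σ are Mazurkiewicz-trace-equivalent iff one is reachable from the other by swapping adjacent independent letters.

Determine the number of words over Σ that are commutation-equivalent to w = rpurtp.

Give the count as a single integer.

0(r) covers ∅
1(p) covers 0:r
2(u) covers 1:p
3(r) covers 1:p
4(t) covers 2:u
5(p) covers 3:r, 4:t
floor of heap: 0:r
completions by unplaced set U, small U first (add the entries for U minus each lowest piece of U):
  |U|=1: {5}:1
  |U|=2: {3,5}:1  {4,5}:1
  |U|=3: {2,4,5}:1  {3,4,5}:2
  |U|=4: {2,3,4,5}:3
  start at 0(r): 3

3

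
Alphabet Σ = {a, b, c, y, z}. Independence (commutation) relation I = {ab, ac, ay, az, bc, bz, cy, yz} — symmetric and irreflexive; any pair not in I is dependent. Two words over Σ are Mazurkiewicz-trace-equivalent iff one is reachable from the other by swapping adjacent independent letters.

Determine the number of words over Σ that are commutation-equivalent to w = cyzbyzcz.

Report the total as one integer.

piece 0:c — minimal
piece 1:y — minimal
piece 2:z rests on {0:c}
piece 3:b rests on {1:y}
piece 4:y rests on {3:b}
piece 5:z rests on {2:z}
piece 6:c rests on {5:z}
piece 7:z rests on {6:c}
minimal pieces: {0:c, 1:y}
ways to finish when only these pieces remain (= sum over removing one remaining piece with nothing left below it):
  1 left: {4}→1  {7}→1
  2 left: {3,4}→1  {4,7}→2  {6,7}→1
  3 left: {1,3,4}→1  {3,4,7}→3  {4,6,7}→3  {5,6,7}→1
  4 left: {1,3,4,7}→4  {2,5,6,7}→1  {3,4,6,7}→6  {4,5,6,7}→4
  5 left: {0,2,5,6,7}→1  {1,3,4,6,7}→10  {2,4,5,6,7}→5  {3,4,5,6,7}→10
  6 left: {0,2,4,5,6,7}→6  {1,3,4,5,6,7}→20  {2,3,4,5,6,7}→15
  placing 0:c first → 35 extensions
  placing 1:y first → 21 extensions
total linear extensions = 56

56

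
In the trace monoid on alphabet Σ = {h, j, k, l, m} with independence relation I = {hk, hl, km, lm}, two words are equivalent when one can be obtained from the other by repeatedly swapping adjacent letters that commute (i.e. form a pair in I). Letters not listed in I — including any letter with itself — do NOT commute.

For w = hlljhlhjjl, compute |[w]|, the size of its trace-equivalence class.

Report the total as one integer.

9

piece 0:h — minimal
piece 1:l — minimal
piece 2:l rests on {1:l}
piece 3:j rests on {0:h, 2:l}
piece 4:h rests on {3:j}
piece 5:l rests on {3:j}
piece 6:h rests on {4:h}
piece 7:j rests on {5:l, 6:h}
piece 8:j rests on {7:j}
piece 9:l rests on {8:j}
minimal pieces: {0:h, 1:l}
ways to finish when only these pieces remain (= sum over removing one remaining piece with nothing left below it):
  1 left: {9}→1
  2 left: {8,9}→1
  3 left: {7,8,9}→1
  4 left: {5,7,8,9}→1  {6,7,8,9}→1
  5 left: {4,6,7,8,9}→1  {5,6,7,8,9}→2
  6 left: {4,5,6,7,8,9}→3
  7 left: {3,4,5,6,7,8,9}→3
  8 left: {0,3,4,5,6,7,8,9}→3  {2,3,4,5,6,7,8,9}→3
  placing 0:h first → 3 extensions
  placing 1:l first → 6 extensions
total linear extensions = 9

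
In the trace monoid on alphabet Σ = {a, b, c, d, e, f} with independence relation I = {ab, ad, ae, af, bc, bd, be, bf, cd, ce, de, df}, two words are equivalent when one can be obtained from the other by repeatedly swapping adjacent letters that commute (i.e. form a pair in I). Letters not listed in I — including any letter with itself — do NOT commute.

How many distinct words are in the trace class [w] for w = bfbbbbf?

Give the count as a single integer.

21

0(b) covers ∅
1(f) covers ∅
2(b) covers 0:b
3(b) covers 2:b
4(b) covers 3:b
5(b) covers 4:b
6(f) covers 1:f
floor of heap: 0:b, 1:f
completions by unplaced set U, small U first (add the entries for U minus each lowest piece of U):
  |U|=1: {5}:1  {6}:1
  |U|=2: {1,6}:1  {4,5}:1  {5,6}:2
  |U|=3: {1,5,6}:3  {3,4,5}:1  {4,5,6}:3
  |U|=4: {1,4,5,6}:6  {2,3,4,5}:1  {3,4,5,6}:4
  |U|=5: {0,2,3,4,5}:1  {1,3,4,5,6}:10  {2,3,4,5,6}:5
  start at 0(b): 15
  start at 1(f): 6
sum over floor = 21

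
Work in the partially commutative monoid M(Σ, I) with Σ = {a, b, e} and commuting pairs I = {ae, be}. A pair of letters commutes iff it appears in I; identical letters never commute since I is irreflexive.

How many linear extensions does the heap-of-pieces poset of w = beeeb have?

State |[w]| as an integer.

10

piece 0:b — minimal
piece 1:e — minimal
piece 2:e rests on {1:e}
piece 3:e rests on {2:e}
piece 4:b rests on {0:b}
minimal pieces: {0:b, 1:e}
ways to finish when only these pieces remain (= sum over removing one remaining piece with nothing left below it):
  1 left: {3}→1  {4}→1
  2 left: {0,4}→1  {2,3}→1  {3,4}→2
  3 left: {0,3,4}→3  {1,2,3}→1  {2,3,4}→3
  placing 0:b first → 4 extensions
  placing 1:e first → 6 extensions
total linear extensions = 10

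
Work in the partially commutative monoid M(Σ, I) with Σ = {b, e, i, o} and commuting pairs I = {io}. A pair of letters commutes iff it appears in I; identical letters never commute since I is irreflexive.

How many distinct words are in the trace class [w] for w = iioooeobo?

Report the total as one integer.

10

0(i) covers ∅
1(i) covers 0:i
2(o) covers ∅
3(o) covers 2:o
4(o) covers 3:o
5(e) covers 1:i, 4:o
6(o) covers 5:e
7(b) covers 6:o
8(o) covers 7:b
floor of heap: 0:i, 2:o
completions by unplaced set U, small U first (add the entries for U minus each lowest piece of U):
  |U|=1: {8}:1
  |U|=2: {7,8}:1
  |U|=3: {6,7,8}:1
  |U|=4: {5,6,7,8}:1
  |U|=5: {1,5,6,7,8}:1  {4,5,6,7,8}:1
  |U|=6: {0,1,5,6,7,8}:1  {1,4,5,6,7,8}:2  {3,4,5,6,7,8}:1
  |U|=7: {0,1,4,5,6,7,8}:3  {1,3,4,5,6,7,8}:3  {2,3,4,5,6,7,8}:1
  start at 0(i): 4
  start at 2(o): 6
sum over floor = 10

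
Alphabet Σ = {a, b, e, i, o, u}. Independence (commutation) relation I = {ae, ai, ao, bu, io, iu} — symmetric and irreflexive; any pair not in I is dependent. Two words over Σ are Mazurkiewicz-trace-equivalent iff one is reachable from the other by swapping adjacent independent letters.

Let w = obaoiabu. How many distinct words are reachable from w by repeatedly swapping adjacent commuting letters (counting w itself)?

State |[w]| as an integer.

27

#0=o has no predecessor
#1=b depends on [0:o]
#2=a depends on [1:b]
#3=o depends on [1:b]
#4=i depends on [1:b]
#5=a depends on [2:a]
#6=b depends on [3:o, 4:i, 5:a]
#7=u depends on [3:o, 5:a]
sources: [0:o]
N(rest) = Σ N(rest − s) over sources s of rest; N(one piece) = 1:
  size 1 → [6]=1  [7]=1
  size 2 → [4,6]=1  [6,7]=2
  size 3 → [3,6,7]=2  [4,6,7]=3  [5,6,7]=2
  size 4 → [2,5,6,7]=2  [3,4,6,7]=5  [3,5,6,7]=4  [4,5,6,7]=5
  size 5 → [2,3,5,6,7]=6  [2,4,5,6,7]=7  [3,4,5,6,7]=14
  size 6 → [2,3,4,5,6,7]=27
  first=0(o) contributes 27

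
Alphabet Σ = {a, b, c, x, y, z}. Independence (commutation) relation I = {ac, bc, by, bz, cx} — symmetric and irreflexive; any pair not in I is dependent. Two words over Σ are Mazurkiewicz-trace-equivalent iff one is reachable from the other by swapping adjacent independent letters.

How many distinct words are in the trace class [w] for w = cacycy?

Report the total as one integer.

#0=c has no predecessor
#1=a has no predecessor
#2=c depends on [0:c]
#3=y depends on [1:a, 2:c]
#4=c depends on [3:y]
#5=y depends on [4:c]
sources: [0:c, 1:a]
N(rest) = Σ N(rest − s) over sources s of rest; N(one piece) = 1:
  size 1 → [5]=1
  size 2 → [4,5]=1
  size 3 → [3,4,5]=1
  size 4 → [1,3,4,5]=1  [2,3,4,5]=1
  first=0(c) contributes 2
  first=1(a) contributes 1
|[w]| = 3

3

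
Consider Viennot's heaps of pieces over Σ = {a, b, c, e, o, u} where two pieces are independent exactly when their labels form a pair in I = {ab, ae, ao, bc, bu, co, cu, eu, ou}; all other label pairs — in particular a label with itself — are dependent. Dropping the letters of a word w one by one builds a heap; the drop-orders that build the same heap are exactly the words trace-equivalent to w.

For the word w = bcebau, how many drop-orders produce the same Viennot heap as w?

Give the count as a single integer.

16

#0=b has no predecessor
#1=c has no predecessor
#2=e depends on [0:b, 1:c]
#3=b depends on [2:e]
#4=a depends on [1:c]
#5=u depends on [4:a]
sources: [0:b, 1:c]
N(rest) = Σ N(rest − s) over sources s of rest; N(one piece) = 1:
  size 1 → [3]=1  [5]=1
  size 2 → [2,3]=1  [3,5]=2  [4,5]=1
  size 3 → [0,2,3]=1  [2,3,5]=3  [3,4,5]=3
  size 4 → [0,2,3,5]=4  [2,3,4,5]=6
  first=0(b) contributes 6
  first=1(c) contributes 10
|[w]| = 16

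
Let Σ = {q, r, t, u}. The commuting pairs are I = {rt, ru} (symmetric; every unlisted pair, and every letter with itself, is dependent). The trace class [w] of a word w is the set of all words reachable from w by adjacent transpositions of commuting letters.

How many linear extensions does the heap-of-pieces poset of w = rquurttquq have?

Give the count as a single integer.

5

piece 0:r — minimal
piece 1:q rests on {0:r}
piece 2:u rests on {1:q}
piece 3:u rests on {2:u}
piece 4:r rests on {1:q}
piece 5:t rests on {3:u}
piece 6:t rests on {5:t}
piece 7:q rests on {4:r, 6:t}
piece 8:u rests on {7:q}
piece 9:q rests on {8:u}
minimal pieces: {0:r}
ways to finish when only these pieces remain (= sum over removing one remaining piece with nothing left below it):
  1 left: {9}→1
  2 left: {8,9}→1
  3 left: {7,8,9}→1
  4 left: {4,7,8,9}→1  {6,7,8,9}→1
  5 left: {4,6,7,8,9}→2  {5,6,7,8,9}→1
  6 left: {3,5,6,7,8,9}→1  {4,5,6,7,8,9}→3
  7 left: {2,3,5,6,7,8,9}→1  {3,4,5,6,7,8,9}→4
  8 left: {2,3,4,5,6,7,8,9}→5
  placing 0:r first → 5 extensions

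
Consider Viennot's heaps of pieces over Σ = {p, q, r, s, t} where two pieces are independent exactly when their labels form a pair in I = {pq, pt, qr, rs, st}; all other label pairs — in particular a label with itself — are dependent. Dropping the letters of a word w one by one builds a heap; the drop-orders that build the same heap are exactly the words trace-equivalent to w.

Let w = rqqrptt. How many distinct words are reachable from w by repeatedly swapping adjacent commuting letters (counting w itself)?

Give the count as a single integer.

drop 0:r onto floor
drop 1:q onto floor
drop 2:q onto {1:q}
drop 3:r onto {0:r}
drop 4:p onto {3:r}
drop 5:t onto {2:q, 3:r}
drop 6:t onto {5:t}
ground layer = {0:r, 1:q}
drop-orders for the pieces not yet dropped (sum over which currently-grounded one goes next):
  1 to go: {4} 1  {6} 1
  2 to go: {4,6} 2  {5,6} 1
  3 to go: {2,5,6} 1  {4,5,6} 3
  4 to go: {1,2,5,6} 1  {2,4,5,6} 4  {3,4,5,6} 3
  5 to go: {0,3,4,5,6} 3  {1,2,4,5,6} 5  {2,3,4,5,6} 7
  if 0:r drops first: 12 orders
  if 1:q drops first: 10 orders
heap linearizations: 22

22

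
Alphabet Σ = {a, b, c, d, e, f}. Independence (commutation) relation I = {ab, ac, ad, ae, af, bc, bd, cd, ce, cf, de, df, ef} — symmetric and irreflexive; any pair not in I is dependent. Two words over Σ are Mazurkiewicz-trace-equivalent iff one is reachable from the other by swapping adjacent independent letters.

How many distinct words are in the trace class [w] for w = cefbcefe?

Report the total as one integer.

#0=c has no predecessor
#1=e has no predecessor
#2=f has no predecessor
#3=b depends on [1:e, 2:f]
#4=c depends on [0:c]
#5=e depends on [3:b]
#6=f depends on [3:b]
#7=e depends on [5:e]
sources: [0:c, 1:e, 2:f]
N(rest) = Σ N(rest − s) over sources s of rest; N(one piece) = 1:
  size 1 → [4]=1  [6]=1  [7]=1
  size 2 → [0,4]=1  [4,6]=2  [4,7]=2  [5,7]=1  [6,7]=2
  size 3 → [0,4,6]=3  [0,4,7]=3  [4,5,7]=3  [4,6,7]=6  [5,6,7]=3
  size 4 → [0,4,5,7]=6  [0,4,6,7]=12  [3,5,6,7]=3  [4,5,6,7]=12
  size 5 → [0,4,5,6,7]=30  [1,3,5,6,7]=3  [2,3,5,6,7]=3  [3,4,5,6,7]=15
  size 6 → [0,3,4,5,6,7]=45  [1,2,3,5,6,7]=6  [1,3,4,5,6,7]=18  [2,3,4,5,6,7]=18
  first=0(c) contributes 42
  first=1(e) contributes 63
  first=2(f) contributes 63
|[w]| = 168

168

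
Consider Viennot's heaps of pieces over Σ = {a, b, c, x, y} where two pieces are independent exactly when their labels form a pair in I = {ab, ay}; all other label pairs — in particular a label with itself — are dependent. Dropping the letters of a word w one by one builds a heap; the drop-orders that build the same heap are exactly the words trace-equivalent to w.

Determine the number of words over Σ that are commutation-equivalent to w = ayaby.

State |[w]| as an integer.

10

drop 0:a onto floor
drop 1:y onto floor
drop 2:a onto {0:a}
drop 3:b onto {1:y}
drop 4:y onto {3:b}
ground layer = {0:a, 1:y}
drop-orders for the pieces not yet dropped (sum over which currently-grounded one goes next):
  1 to go: {2} 1  {4} 1
  2 to go: {0,2} 1  {2,4} 2  {3,4} 1
  3 to go: {0,2,4} 3  {1,3,4} 1  {2,3,4} 3
  if 0:a drops first: 4 orders
  if 1:y drops first: 6 orders
heap linearizations: 10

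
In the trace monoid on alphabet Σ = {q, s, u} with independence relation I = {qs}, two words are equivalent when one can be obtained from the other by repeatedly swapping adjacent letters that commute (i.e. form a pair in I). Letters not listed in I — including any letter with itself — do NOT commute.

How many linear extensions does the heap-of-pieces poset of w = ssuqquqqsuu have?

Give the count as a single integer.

drop 0:s onto floor
drop 1:s onto {0:s}
drop 2:u onto {1:s}
drop 3:q onto {2:u}
drop 4:q onto {3:q}
drop 5:u onto {4:q}
drop 6:q onto {5:u}
drop 7:q onto {6:q}
drop 8:s onto {5:u}
drop 9:u onto {7:q, 8:s}
drop 10:u onto {9:u}
ground layer = {0:s}
drop-orders for the pieces not yet dropped (sum over which currently-grounded one goes next):
  1 to go: {10} 1
  2 to go: {9,10} 1
  3 to go: {7,9,10} 1  {8,9,10} 1
  4 to go: {6,7,9,10} 1  {7,8,9,10} 2
  5 to go: {6,7,8,9,10} 3
  6 to go: {5,6,7,8,9,10} 3
  7 to go: {4,5,6,7,8,9,10} 3
  8 to go: {3,4,5,6,7,8,9,10} 3
  9 to go: {2,3,4,5,6,7,8,9,10} 3
  if 0:s drops first: 3 orders

3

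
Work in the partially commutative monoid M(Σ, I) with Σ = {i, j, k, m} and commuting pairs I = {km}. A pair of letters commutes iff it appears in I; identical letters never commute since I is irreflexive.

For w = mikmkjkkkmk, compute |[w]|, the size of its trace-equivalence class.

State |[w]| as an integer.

#0=m has no predecessor
#1=i depends on [0:m]
#2=k depends on [1:i]
#3=m depends on [1:i]
#4=k depends on [2:k]
#5=j depends on [3:m, 4:k]
#6=k depends on [5:j]
#7=k depends on [6:k]
#8=k depends on [7:k]
#9=m depends on [5:j]
#10=k depends on [8:k]
sources: [0:m]
N(rest) = Σ N(rest − s) over sources s of rest; N(one piece) = 1:
  size 1 → [9]=1  [10]=1
  size 2 → [8,10]=1  [9,10]=2
  size 3 → [7,8,10]=1  [8,9,10]=3
  size 4 → [6,7,8,10]=1  [7,8,9,10]=4
  size 5 → [6,7,8,9,10]=5
  size 6 → [5,6,7,8,9,10]=5
  size 7 → [3,5,6,7,8,9,10]=5  [4,5,6,7,8,9,10]=5
  size 8 → [2,4,5,6,7,8,9,10]=5  [3,4,5,6,7,8,9,10]=10
  size 9 → [2,3,4,5,6,7,8,9,10]=15
  first=0(m) contributes 15

15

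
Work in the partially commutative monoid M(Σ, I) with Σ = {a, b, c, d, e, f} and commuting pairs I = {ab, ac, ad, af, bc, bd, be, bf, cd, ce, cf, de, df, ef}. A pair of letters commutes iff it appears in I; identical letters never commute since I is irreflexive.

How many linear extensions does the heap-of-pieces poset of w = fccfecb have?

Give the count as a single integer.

420

#0=f has no predecessor
#1=c has no predecessor
#2=c depends on [1:c]
#3=f depends on [0:f]
#4=e has no predecessor
#5=c depends on [2:c]
#6=b has no predecessor
sources: [0:f, 1:c, 4:e, 6:b]
N(rest) = Σ N(rest − s) over sources s of rest; N(one piece) = 1:
  size 1 → [3]=1  [4]=1  [5]=1  [6]=1
  size 2 → [0,3]=1  [2,5]=1  [3,4]=2  [3,5]=2  [3,6]=2  [4,5]=2  [4,6]=2  [5,6]=2
  size 3 → [0,3,4]=3  [0,3,5]=3  [0,3,6]=3  [1,2,5]=1  [2,3,5]=3  [2,4,5]=3  [2,5,6]=3  [3,4,5]=6  [3,4,6]=6  [3,5,6]=6  [4,5,6]=6
  size 4 → [0,2,3,5]=6  [0,3,4,5]=12  [0,3,4,6]=12  [0,3,5,6]=12  [1,2,3,5]=4  [1,2,4,5]=4  [1,2,5,6]=4  [2,3,4,5]=12  [2,3,5,6]=12  [2,4,5,6]=12  [3,4,5,6]=24
  size 5 → [0,1,2,3,5]=10  [0,2,3,4,5]=30  [0,2,3,5,6]=30  [0,3,4,5,6]=60  [1,2,3,4,5]=20  [1,2,3,5,6]=20  [1,2,4,5,6]=20  [2,3,4,5,6]=60
  first=0(f) contributes 120
  first=1(c) contributes 180
  first=4(e) contributes 60
  first=6(b) contributes 60
|[w]| = 420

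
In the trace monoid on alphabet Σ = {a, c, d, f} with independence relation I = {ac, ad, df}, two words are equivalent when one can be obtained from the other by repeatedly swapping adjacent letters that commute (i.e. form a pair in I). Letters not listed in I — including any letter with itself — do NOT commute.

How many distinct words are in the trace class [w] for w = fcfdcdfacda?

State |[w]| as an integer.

piece 0:f — minimal
piece 1:c rests on {0:f}
piece 2:f rests on {1:c}
piece 3:d rests on {1:c}
piece 4:c rests on {2:f, 3:d}
piece 5:d rests on {4:c}
piece 6:f rests on {4:c}
piece 7:a rests on {6:f}
piece 8:c rests on {5:d, 6:f}
piece 9:d rests on {8:c}
piece 10:a rests on {7:a}
minimal pieces: {0:f}
ways to finish when only these pieces remain (= sum over removing one remaining piece with nothing left below it):
  1 left: {9}→1  {10}→1
  2 left: {7,10}→1  {8,9}→1  {9,10}→2
  3 left: {5,8,9}→1  {7,9,10}→3  {8,9,10}→3
  4 left: {5,8,9,10}→4  {7,8,9,10}→6
  5 left: {5,7,8,9,10}→10  {6,7,8,9,10}→6
  6 left: {5,6,7,8,9,10}→16
  7 left: {4,5,6,7,8,9,10}→16
  8 left: {2,4,5,6,7,8,9,10}→16  {3,4,5,6,7,8,9,10}→16
  9 left: {2,3,4,5,6,7,8,9,10}→32
  placing 0:f first → 32 extensions

32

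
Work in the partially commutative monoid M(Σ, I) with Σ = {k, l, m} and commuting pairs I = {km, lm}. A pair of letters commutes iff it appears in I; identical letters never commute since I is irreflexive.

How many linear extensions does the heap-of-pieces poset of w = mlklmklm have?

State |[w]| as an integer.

#0=m has no predecessor
#1=l has no predecessor
#2=k depends on [1:l]
#3=l depends on [2:k]
#4=m depends on [0:m]
#5=k depends on [3:l]
#6=l depends on [5:k]
#7=m depends on [4:m]
sources: [0:m, 1:l]
N(rest) = Σ N(rest − s) over sources s of rest; N(one piece) = 1:
  size 1 → [6]=1  [7]=1
  size 2 → [4,7]=1  [5,6]=1  [6,7]=2
  size 3 → [0,4,7]=1  [3,5,6]=1  [4,6,7]=3  [5,6,7]=3
  size 4 → [0,4,6,7]=4  [2,3,5,6]=1  [3,5,6,7]=4  [4,5,6,7]=6
  size 5 → [0,4,5,6,7]=10  [1,2,3,5,6]=1  [2,3,5,6,7]=5  [3,4,5,6,7]=10
  size 6 → [0,3,4,5,6,7]=20  [1,2,3,5,6,7]=6  [2,3,4,5,6,7]=15
  first=0(m) contributes 21
  first=1(l) contributes 35
|[w]| = 56

56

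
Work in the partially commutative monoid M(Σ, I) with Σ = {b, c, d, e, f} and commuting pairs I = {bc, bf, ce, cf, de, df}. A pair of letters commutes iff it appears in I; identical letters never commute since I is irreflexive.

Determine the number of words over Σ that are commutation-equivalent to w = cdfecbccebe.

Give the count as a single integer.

301

#0=c has no predecessor
#1=d depends on [0:c]
#2=f has no predecessor
#3=e depends on [2:f]
#4=c depends on [1:d]
#5=b depends on [1:d, 3:e]
#6=c depends on [4:c]
#7=c depends on [6:c]
#8=e depends on [5:b]
#9=b depends on [8:e]
#10=e depends on [9:b]
sources: [0:c, 2:f]
N(rest) = Σ N(rest − s) over sources s of rest; N(one piece) = 1:
  size 1 → [7]=1  [10]=1
  size 2 → [6,7]=1  [7,10]=2  [9,10]=1
  size 3 → [4,6,7]=1  [6,7,10]=3  [7,9,10]=3  [8,9,10]=1
  size 4 → [4,6,7,10]=4  [5,8,9,10]=1  [6,7,9,10]=6  [7,8,9,10]=4
  size 5 → [3,5,8,9,10]=1  [4,6,7,9,10]=10  [5,7,8,9,10]=5  [6,7,8,9,10]=10
  size 6 → [2,3,5,8,9,10]=1  [3,5,7,8,9,10]=6  [4,6,7,8,9,10]=20  [5,6,7,8,9,10]=15
  size 7 → [2,3,5,7,8,9,10]=7  [3,5,6,7,8,9,10]=21  [4,5,6,7,8,9,10]=35
  size 8 → [1,4,5,6,7,8,9,10]=35  [2,3,5,6,7,8,9,10]=28  [3,4,5,6,7,8,9,10]=56
  size 9 → [0,1,4,5,6,7,8,9,10]=35  [1,3,4,5,6,7,8,9,10]=91  [2,3,4,5,6,7,8,9,10]=84
  first=0(c) contributes 175
  first=2(f) contributes 126
|[w]| = 301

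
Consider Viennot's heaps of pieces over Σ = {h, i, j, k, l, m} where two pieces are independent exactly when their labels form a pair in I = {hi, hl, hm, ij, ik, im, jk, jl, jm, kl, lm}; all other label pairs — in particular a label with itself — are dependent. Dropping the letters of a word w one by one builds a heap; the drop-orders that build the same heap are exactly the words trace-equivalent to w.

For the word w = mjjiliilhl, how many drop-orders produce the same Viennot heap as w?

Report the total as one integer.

piece 0:m — minimal
piece 1:j — minimal
piece 2:j rests on {1:j}
piece 3:i — minimal
piece 4:l rests on {3:i}
piece 5:i rests on {4:l}
piece 6:i rests on {5:i}
piece 7:l rests on {6:i}
piece 8:h rests on {2:j}
piece 9:l rests on {7:l}
minimal pieces: {0:m, 1:j, 3:i}
ways to finish when only these pieces remain (= sum over removing one remaining piece with nothing left below it):
  1 left: {0}→1  {8}→1  {9}→1
  2 left: {0,8}→2  {0,9}→2  {2,8}→1  {7,9}→1  {8,9}→2
  3 left: {0,2,8}→3  {0,7,9}→3  {0,8,9}→6  {1,2,8}→1  {2,8,9}→3  {6,7,9}→1  {7,8,9}→3
  4 left: {0,1,2,8}→4  {0,2,8,9}→12  {0,6,7,9}→4  {0,7,8,9}→12  {1,2,8,9}→4  {2,7,8,9}→6  {5,6,7,9}→1  {6,7,8,9}→4
  5 left: {0,1,2,8,9}→20  {0,2,7,8,9}→30  {0,5,6,7,9}→5  {0,6,7,8,9}→20  {1,2,7,8,9}→10  {2,6,7,8,9}→10  {4,5,6,7,9}→1  {5,6,7,8,9}→5
  6 left: {0,1,2,7,8,9}→60  {0,2,6,7,8,9}→60  {0,4,5,6,7,9}→6  {0,5,6,7,8,9}→30  {1,2,6,7,8,9}→20  {2,5,6,7,8,9}→15  {3,4,5,6,7,9}→1  {4,5,6,7,8,9}→6
  7 left: {0,1,2,6,7,8,9}→140  {0,2,5,6,7,8,9}→105  {0,3,4,5,6,7,9}→7  {0,4,5,6,7,8,9}→42  {1,2,5,6,7,8,9}→35  {2,4,5,6,7,8,9}→21  {3,4,5,6,7,8,9}→7
  8 left: {0,1,2,5,6,7,8,9}→280  {0,2,4,5,6,7,8,9}→168  {0,3,4,5,6,7,8,9}→56  {1,2,4,5,6,7,8,9}→56  {2,3,4,5,6,7,8,9}→28
  placing 0:m first → 84 extensions
  placing 1:j first → 252 extensions
  placing 3:i first → 504 extensions
total linear extensions = 840

840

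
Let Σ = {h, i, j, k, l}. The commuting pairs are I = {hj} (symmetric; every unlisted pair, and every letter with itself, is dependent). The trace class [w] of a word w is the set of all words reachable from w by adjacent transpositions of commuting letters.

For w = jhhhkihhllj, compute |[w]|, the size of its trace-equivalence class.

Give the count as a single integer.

drop 0:j onto floor
drop 1:h onto floor
drop 2:h onto {1:h}
drop 3:h onto {2:h}
drop 4:k onto {0:j, 3:h}
drop 5:i onto {4:k}
drop 6:h onto {5:i}
drop 7:h onto {6:h}
drop 8:l onto {7:h}
drop 9:l onto {8:l}
drop 10:j onto {9:l}
ground layer = {0:j, 1:h}
drop-orders for the pieces not yet dropped (sum over which currently-grounded one goes next):
  1 to go: {10} 1
  2 to go: {9,10} 1
  3 to go: {8,9,10} 1
  4 to go: {7,8,9,10} 1
  5 to go: {6,7,8,9,10} 1
  6 to go: {5,6,7,8,9,10} 1
  7 to go: {4,5,6,7,8,9,10} 1
  8 to go: {0,4,5,6,7,8,9,10} 1  {3,4,5,6,7,8,9,10} 1
  9 to go: {0,3,4,5,6,7,8,9,10} 2  {2,3,4,5,6,7,8,9,10} 1
  if 0:j drops first: 1 orders
  if 1:h drops first: 3 orders
heap linearizations: 4

4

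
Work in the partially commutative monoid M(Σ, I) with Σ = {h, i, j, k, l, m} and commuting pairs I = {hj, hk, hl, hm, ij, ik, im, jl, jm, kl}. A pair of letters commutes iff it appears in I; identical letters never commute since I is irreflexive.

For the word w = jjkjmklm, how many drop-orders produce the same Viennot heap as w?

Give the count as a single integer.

5

piece 0:j — minimal
piece 1:j rests on {0:j}
piece 2:k rests on {1:j}
piece 3:j rests on {2:k}
piece 4:m rests on {2:k}
piece 5:k rests on {3:j, 4:m}
piece 6:l rests on {4:m}
piece 7:m rests on {5:k, 6:l}
minimal pieces: {0:j}
ways to finish when only these pieces remain (= sum over removing one remaining piece with nothing left below it):
  1 left: {7}→1
  2 left: {5,7}→1  {6,7}→1
  3 left: {3,5,7}→1  {5,6,7}→2
  4 left: {3,5,6,7}→3  {4,5,6,7}→2
  5 left: {3,4,5,6,7}→5
  6 left: {2,3,4,5,6,7}→5
  placing 0:j first → 5 extensions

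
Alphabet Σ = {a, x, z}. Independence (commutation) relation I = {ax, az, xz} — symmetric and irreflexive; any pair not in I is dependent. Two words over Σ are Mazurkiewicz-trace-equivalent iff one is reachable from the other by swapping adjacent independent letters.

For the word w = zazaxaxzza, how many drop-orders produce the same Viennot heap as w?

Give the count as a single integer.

3150

#0=z has no predecessor
#1=a has no predecessor
#2=z depends on [0:z]
#3=a depends on [1:a]
#4=x has no predecessor
#5=a depends on [3:a]
#6=x depends on [4:x]
#7=z depends on [2:z]
#8=z depends on [7:z]
#9=a depends on [5:a]
sources: [0:z, 1:a, 4:x]
N(rest) = Σ N(rest − s) over sources s of rest; N(one piece) = 1:
  size 1 → [6]=1  [8]=1  [9]=1
  size 2 → [4,6]=1  [5,9]=1  [6,8]=2  [6,9]=2  [7,8]=1  [8,9]=2
  size 3 → [2,7,8]=1  [3,5,9]=1  [4,6,8]=3  [4,6,9]=3  [5,6,9]=3  [5,8,9]=3  [6,7,8]=3  [6,8,9]=6  [7,8,9]=3
  size 4 → [0,2,7,8]=1  [1,3,5,9]=1  [2,6,7,8]=4  [2,7,8,9]=4  [3,5,6,9]=4  [3,5,8,9]=4  [4,5,6,9]=6  [4,6,7,8]=6  [4,6,8,9]=12  [5,6,8,9]=12  [5,7,8,9]=6  [6,7,8,9]=12
  size 5 → [0,2,6,7,8]=5  [0,2,7,8,9]=5  [1,3,5,6,9]=5  [1,3,5,8,9]=5  [2,4,6,7,8]=10  [2,5,7,8,9]=10  [2,6,7,8,9]=20  [3,4,5,6,9]=10  [3,5,6,8,9]=20  [3,5,7,8,9]=10  [4,5,6,8,9]=30  [4,6,7,8,9]=30  [5,6,7,8,9]=30
  size 6 → [0,2,4,6,7,8]=15  [0,2,5,7,8,9]=15  [0,2,6,7,8,9]=30  [1,3,4,5,6,9]=15  [1,3,5,6,8,9]=30  [1,3,5,7,8,9]=15  [2,3,5,7,8,9]=20  [2,4,6,7,8,9]=60  [2,5,6,7,8,9]=60  [3,4,5,6,8,9]=60  [3,5,6,7,8,9]=60  [4,5,6,7,8,9]=90
  size 7 → [0,2,3,5,7,8,9]=35  [0,2,4,6,7,8,9]=105  [0,2,5,6,7,8,9]=105  [1,2,3,5,7,8,9]=35  [1,3,4,5,6,8,9]=105  [1,3,5,6,7,8,9]=105  [2,3,5,6,7,8,9]=140  [2,4,5,6,7,8,9]=210  [3,4,5,6,7,8,9]=210
  size 8 → [0,1,2,3,5,7,8,9]=70  [0,2,3,5,6,7,8,9]=280  [0,2,4,5,6,7,8,9]=420  [1,2,3,5,6,7,8,9]=280  [1,3,4,5,6,7,8,9]=420  [2,3,4,5,6,7,8,9]=560
  first=0(z) contributes 1260
  first=1(a) contributes 1260
  first=4(x) contributes 630
|[w]| = 3150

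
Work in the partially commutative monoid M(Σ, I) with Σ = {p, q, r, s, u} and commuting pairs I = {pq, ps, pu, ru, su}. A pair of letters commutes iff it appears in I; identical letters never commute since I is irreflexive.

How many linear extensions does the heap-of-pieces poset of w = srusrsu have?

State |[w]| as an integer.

drop 0:s onto floor
drop 1:r onto {0:s}
drop 2:u onto floor
drop 3:s onto {1:r}
drop 4:r onto {3:s}
drop 5:s onto {4:r}
drop 6:u onto {2:u}
ground layer = {0:s, 2:u}
drop-orders for the pieces not yet dropped (sum over which currently-grounded one goes next):
  1 to go: {5} 1  {6} 1
  2 to go: {2,6} 1  {4,5} 1  {5,6} 2
  3 to go: {2,5,6} 3  {3,4,5} 1  {4,5,6} 3
  4 to go: {1,3,4,5} 1  {2,4,5,6} 6  {3,4,5,6} 4
  5 to go: {0,1,3,4,5} 1  {1,3,4,5,6} 5  {2,3,4,5,6} 10
  if 0:s drops first: 15 orders
  if 2:u drops first: 6 orders
heap linearizations: 21

21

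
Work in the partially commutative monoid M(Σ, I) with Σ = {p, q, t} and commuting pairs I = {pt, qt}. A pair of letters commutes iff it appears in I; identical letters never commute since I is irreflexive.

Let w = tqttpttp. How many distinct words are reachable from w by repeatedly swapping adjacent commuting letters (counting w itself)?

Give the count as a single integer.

piece 0:t — minimal
piece 1:q — minimal
piece 2:t rests on {0:t}
piece 3:t rests on {2:t}
piece 4:p rests on {1:q}
piece 5:t rests on {3:t}
piece 6:t rests on {5:t}
piece 7:p rests on {4:p}
minimal pieces: {0:t, 1:q}
ways to finish when only these pieces remain (= sum over removing one remaining piece with nothing left below it):
  1 left: {6}→1  {7}→1
  2 left: {4,7}→1  {5,6}→1  {6,7}→2
  3 left: {1,4,7}→1  {3,5,6}→1  {4,6,7}→3  {5,6,7}→3
  4 left: {1,4,6,7}→4  {2,3,5,6}→1  {3,5,6,7}→4  {4,5,6,7}→6
  5 left: {0,2,3,5,6}→1  {1,4,5,6,7}→10  {2,3,5,6,7}→5  {3,4,5,6,7}→10
  6 left: {0,2,3,5,6,7}→6  {1,3,4,5,6,7}→20  {2,3,4,5,6,7}→15
  placing 0:t first → 35 extensions
  placing 1:q first → 21 extensions
total linear extensions = 56

56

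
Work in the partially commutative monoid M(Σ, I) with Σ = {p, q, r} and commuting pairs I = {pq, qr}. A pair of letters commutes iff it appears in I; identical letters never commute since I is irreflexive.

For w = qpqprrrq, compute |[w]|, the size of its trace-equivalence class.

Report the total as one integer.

piece 0:q — minimal
piece 1:p — minimal
piece 2:q rests on {0:q}
piece 3:p rests on {1:p}
piece 4:r rests on {3:p}
piece 5:r rests on {4:r}
piece 6:r rests on {5:r}
piece 7:q rests on {2:q}
minimal pieces: {0:q, 1:p}
ways to finish when only these pieces remain (= sum over removing one remaining piece with nothing left below it):
  1 left: {6}→1  {7}→1
  2 left: {2,7}→1  {5,6}→1  {6,7}→2
  3 left: {0,2,7}→1  {2,6,7}→3  {4,5,6}→1  {5,6,7}→3
  4 left: {0,2,6,7}→4  {2,5,6,7}→6  {3,4,5,6}→1  {4,5,6,7}→4
  5 left: {0,2,5,6,7}→10  {1,3,4,5,6}→1  {2,4,5,6,7}→10  {3,4,5,6,7}→5
  6 left: {0,2,4,5,6,7}→20  {1,3,4,5,6,7}→6  {2,3,4,5,6,7}→15
  placing 0:q first → 21 extensions
  placing 1:p first → 35 extensions
total linear extensions = 56

56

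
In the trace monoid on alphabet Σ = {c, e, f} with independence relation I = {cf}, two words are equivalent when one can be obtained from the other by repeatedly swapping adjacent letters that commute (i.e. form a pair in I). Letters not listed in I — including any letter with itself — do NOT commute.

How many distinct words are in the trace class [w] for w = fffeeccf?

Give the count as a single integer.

3

#0=f has no predecessor
#1=f depends on [0:f]
#2=f depends on [1:f]
#3=e depends on [2:f]
#4=e depends on [3:e]
#5=c depends on [4:e]
#6=c depends on [5:c]
#7=f depends on [4:e]
sources: [0:f]
N(rest) = Σ N(rest − s) over sources s of rest; N(one piece) = 1:
  size 1 → [6]=1  [7]=1
  size 2 → [5,6]=1  [6,7]=2
  size 3 → [5,6,7]=3
  size 4 → [4,5,6,7]=3
  size 5 → [3,4,5,6,7]=3
  size 6 → [2,3,4,5,6,7]=3
  first=0(f) contributes 3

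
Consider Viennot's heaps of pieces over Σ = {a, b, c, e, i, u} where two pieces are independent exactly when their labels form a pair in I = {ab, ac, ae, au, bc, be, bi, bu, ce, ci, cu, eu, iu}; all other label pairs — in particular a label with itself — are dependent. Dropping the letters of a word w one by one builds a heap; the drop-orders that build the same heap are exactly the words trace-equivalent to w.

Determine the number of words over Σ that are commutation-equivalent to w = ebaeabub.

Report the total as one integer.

1680

piece 0:e — minimal
piece 1:b — minimal
piece 2:a — minimal
piece 3:e rests on {0:e}
piece 4:a rests on {2:a}
piece 5:b rests on {1:b}
piece 6:u — minimal
piece 7:b rests on {5:b}
minimal pieces: {0:e, 1:b, 2:a, 6:u}
ways to finish when only these pieces remain (= sum over removing one remaining piece with nothing left below it):
  1 left: {3}→1  {4}→1  {6}→1  {7}→1
  2 left: {0,3}→1  {2,4}→1  {3,4}→2  {3,6}→2  {3,7}→2  {4,6}→2  {4,7}→2  {5,7}→1  {6,7}→2
  3 left: {0,3,4}→3  {0,3,6}→3  {0,3,7}→3  {1,5,7}→1  {2,3,4}→3  {2,4,6}→3  {2,4,7}→3  {3,4,6}→6  {3,4,7}→6  {3,5,7}→3  {3,6,7}→6  {4,5,7}→3  {4,6,7}→6  {5,6,7}→3
  4 left: {0,2,3,4}→6  {0,3,4,6}→12  {0,3,4,7}→12  {0,3,5,7}→6  {0,3,6,7}→12  {1,3,5,7}→4  {1,4,5,7}→4  {1,5,6,7}→4  {2,3,4,6}→12  {2,3,4,7}→12  {2,4,5,7}→6  {2,4,6,7}→12  {3,4,5,7}→12  {3,4,6,7}→24  {3,5,6,7}→12  {4,5,6,7}→12
  5 left: {0,1,3,5,7}→10  {0,2,3,4,6}→30  {0,2,3,4,7}→30  {0,3,4,5,7}→30  {0,3,4,6,7}→60  {0,3,5,6,7}→30  {1,2,4,5,7}→10  {1,3,4,5,7}→20  {1,3,5,6,7}→20  {1,4,5,6,7}→20  {2,3,4,5,7}→30  {2,3,4,6,7}→60  {2,4,5,6,7}→30  {3,4,5,6,7}→60
  6 left: {0,1,3,4,5,7}→60  {0,1,3,5,6,7}→60  {0,2,3,4,5,7}→90  {0,2,3,4,6,7}→180  {0,3,4,5,6,7}→180  {1,2,3,4,5,7}→60  {1,2,4,5,6,7}→60  {1,3,4,5,6,7}→120  {2,3,4,5,6,7}→180
  placing 0:e first → 420 extensions
  placing 1:b first → 630 extensions
  placing 2:a first → 420 extensions
  placing 6:u first → 210 extensions
total linear extensions = 1680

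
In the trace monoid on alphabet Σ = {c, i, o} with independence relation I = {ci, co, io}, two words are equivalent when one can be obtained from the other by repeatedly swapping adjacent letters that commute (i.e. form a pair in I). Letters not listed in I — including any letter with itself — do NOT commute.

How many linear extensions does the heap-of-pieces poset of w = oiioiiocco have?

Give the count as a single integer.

3150

#0=o has no predecessor
#1=i has no predecessor
#2=i depends on [1:i]
#3=o depends on [0:o]
#4=i depends on [2:i]
#5=i depends on [4:i]
#6=o depends on [3:o]
#7=c has no predecessor
#8=c depends on [7:c]
#9=o depends on [6:o]
sources: [0:o, 1:i, 7:c]
N(rest) = Σ N(rest − s) over sources s of rest; N(one piece) = 1:
  size 1 → [5]=1  [8]=1  [9]=1
  size 2 → [4,5]=1  [5,8]=2  [5,9]=2  [6,9]=1  [7,8]=1  [8,9]=2
  size 3 → [2,4,5]=1  [3,6,9]=1  [4,5,8]=3  [4,5,9]=3  [5,6,9]=3  [5,7,8]=3  [5,8,9]=6  [6,8,9]=3  [7,8,9]=3
  size 4 → [0,3,6,9]=1  [1,2,4,5]=1  [2,4,5,8]=4  [2,4,5,9]=4  [3,5,6,9]=4  [3,6,8,9]=4  [4,5,6,9]=6  [4,5,7,8]=6  [4,5,8,9]=12  [5,6,8,9]=12  [5,7,8,9]=12  [6,7,8,9]=6
  size 5 → [0,3,5,6,9]=5  [0,3,6,8,9]=5  [1,2,4,5,8]=5  [1,2,4,5,9]=5  [2,4,5,6,9]=10  [2,4,5,7,8]=10  [2,4,5,8,9]=20  [3,4,5,6,9]=10  [3,5,6,8,9]=20  [3,6,7,8,9]=10  [4,5,6,8,9]=30  [4,5,7,8,9]=30  [5,6,7,8,9]=30
  size 6 → [0,3,4,5,6,9]=15  [0,3,5,6,8,9]=30  [0,3,6,7,8,9]=15  [1,2,4,5,6,9]=15  [1,2,4,5,7,8]=15  [1,2,4,5,8,9]=30  [2,3,4,5,6,9]=20  [2,4,5,6,8,9]=60  [2,4,5,7,8,9]=60  [3,4,5,6,8,9]=60  [3,5,6,7,8,9]=60  [4,5,6,7,8,9]=90
  size 7 → [0,2,3,4,5,6,9]=35  [0,3,4,5,6,8,9]=105  [0,3,5,6,7,8,9]=105  [1,2,3,4,5,6,9]=35  [1,2,4,5,6,8,9]=105  [1,2,4,5,7,8,9]=105  [2,3,4,5,6,8,9]=140  [2,4,5,6,7,8,9]=210  [3,4,5,6,7,8,9]=210
  size 8 → [0,1,2,3,4,5,6,9]=70  [0,2,3,4,5,6,8,9]=280  [0,3,4,5,6,7,8,9]=420  [1,2,3,4,5,6,8,9]=280  [1,2,4,5,6,7,8,9]=420  [2,3,4,5,6,7,8,9]=560
  first=0(o) contributes 1260
  first=1(i) contributes 1260
  first=7(c) contributes 630
|[w]| = 3150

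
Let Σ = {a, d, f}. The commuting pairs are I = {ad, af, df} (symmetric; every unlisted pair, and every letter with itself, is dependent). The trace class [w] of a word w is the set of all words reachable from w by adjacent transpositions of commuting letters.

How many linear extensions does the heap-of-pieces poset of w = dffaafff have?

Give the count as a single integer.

drop 0:d onto floor
drop 1:f onto floor
drop 2:f onto {1:f}
drop 3:a onto floor
drop 4:a onto {3:a}
drop 5:f onto {2:f}
drop 6:f onto {5:f}
drop 7:f onto {6:f}
ground layer = {0:d, 1:f, 3:a}
drop-orders for the pieces not yet dropped (sum over which currently-grounded one goes next):
  1 to go: {0} 1  {4} 1  {7} 1
  2 to go: {0,4} 2  {0,7} 2  {3,4} 1  {4,7} 2  {6,7} 1
  3 to go: {0,3,4} 3  {0,4,7} 6  {0,6,7} 3  {3,4,7} 3  {4,6,7} 3  {5,6,7} 1
  4 to go: {0,3,4,7} 12  {0,4,6,7} 12  {0,5,6,7} 4  {2,5,6,7} 1  {3,4,6,7} 6  {4,5,6,7} 4
  5 to go: {0,2,5,6,7} 5  {0,3,4,6,7} 30  {0,4,5,6,7} 20  {1,2,5,6,7} 1  {2,4,5,6,7} 5  {3,4,5,6,7} 10
  6 to go: {0,1,2,5,6,7} 6  {0,2,4,5,6,7} 30  {0,3,4,5,6,7} 60  {1,2,4,5,6,7} 6  {2,3,4,5,6,7} 15
  if 0:d drops first: 21 orders
  if 1:f drops first: 105 orders
  if 3:a drops first: 42 orders
heap linearizations: 168

168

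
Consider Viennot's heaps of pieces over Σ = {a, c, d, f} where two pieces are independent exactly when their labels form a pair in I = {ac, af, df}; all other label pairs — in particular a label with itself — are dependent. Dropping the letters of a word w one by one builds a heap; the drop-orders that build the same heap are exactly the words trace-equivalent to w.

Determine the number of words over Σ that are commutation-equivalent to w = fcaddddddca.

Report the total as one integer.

6

drop 0:f onto floor
drop 1:c onto {0:f}
drop 2:a onto floor
drop 3:d onto {1:c, 2:a}
drop 4:d onto {3:d}
drop 5:d onto {4:d}
drop 6:d onto {5:d}
drop 7:d onto {6:d}
drop 8:d onto {7:d}
drop 9:c onto {8:d}
drop 10:a onto {8:d}
ground layer = {0:f, 2:a}
drop-orders for the pieces not yet dropped (sum over which currently-grounded one goes next):
  1 to go: {9} 1  {10} 1
  2 to go: {9,10} 2
  3 to go: {8,9,10} 2
  4 to go: {7,8,9,10} 2
  5 to go: {6,7,8,9,10} 2
  6 to go: {5,6,7,8,9,10} 2
  7 to go: {4,5,6,7,8,9,10} 2
  8 to go: {3,4,5,6,7,8,9,10} 2
  9 to go: {1,3,4,5,6,7,8,9,10} 2  {2,3,4,5,6,7,8,9,10} 2
  if 0:f drops first: 4 orders
  if 2:a drops first: 2 orders
heap linearizations: 6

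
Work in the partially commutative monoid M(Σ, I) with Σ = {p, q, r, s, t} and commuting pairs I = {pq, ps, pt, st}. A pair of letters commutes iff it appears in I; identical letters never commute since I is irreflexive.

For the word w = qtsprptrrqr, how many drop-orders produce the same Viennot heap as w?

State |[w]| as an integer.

#0=q has no predecessor
#1=t depends on [0:q]
#2=s depends on [0:q]
#3=p has no predecessor
#4=r depends on [1:t, 2:s, 3:p]
#5=p depends on [4:r]
#6=t depends on [4:r]
#7=r depends on [5:p, 6:t]
#8=r depends on [7:r]
#9=q depends on [8:r]
#10=r depends on [9:q]
sources: [0:q, 3:p]
N(rest) = Σ N(rest − s) over sources s of rest; N(one piece) = 1:
  size 1 → [10]=1
  size 2 → [9,10]=1
  size 3 → [8,9,10]=1
  size 4 → [7,8,9,10]=1
  size 5 → [5,7,8,9,10]=1  [6,7,8,9,10]=1
  size 6 → [5,6,7,8,9,10]=2
  size 7 → [4,5,6,7,8,9,10]=2
  size 8 → [1,4,5,6,7,8,9,10]=2  [2,4,5,6,7,8,9,10]=2  [3,4,5,6,7,8,9,10]=2
  size 9 → [1,2,4,5,6,7,8,9,10]=4  [1,3,4,5,6,7,8,9,10]=4  [2,3,4,5,6,7,8,9,10]=4
  first=0(q) contributes 12
  first=3(p) contributes 4
|[w]| = 16

16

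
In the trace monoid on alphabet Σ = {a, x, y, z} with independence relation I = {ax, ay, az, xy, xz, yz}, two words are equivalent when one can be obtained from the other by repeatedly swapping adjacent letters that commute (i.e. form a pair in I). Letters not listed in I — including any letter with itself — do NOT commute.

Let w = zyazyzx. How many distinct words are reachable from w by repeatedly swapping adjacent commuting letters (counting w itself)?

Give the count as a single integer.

#0=z has no predecessor
#1=y has no predecessor
#2=a has no predecessor
#3=z depends on [0:z]
#4=y depends on [1:y]
#5=z depends on [3:z]
#6=x has no predecessor
sources: [0:z, 1:y, 2:a, 6:x]
N(rest) = Σ N(rest − s) over sources s of rest; N(one piece) = 1:
  size 1 → [2]=1  [4]=1  [5]=1  [6]=1
  size 2 → [1,4]=1  [2,4]=2  [2,5]=2  [2,6]=2  [3,5]=1  [4,5]=2  [4,6]=2  [5,6]=2
  size 3 → [0,3,5]=1  [1,2,4]=3  [1,4,5]=3  [1,4,6]=3  [2,3,5]=3  [2,4,5]=6  [2,4,6]=6  [2,5,6]=6  [3,4,5]=3  [3,5,6]=3  [4,5,6]=6
  size 4 → [0,2,3,5]=4  [0,3,4,5]=4  [0,3,5,6]=4  [1,2,4,5]=12  [1,2,4,6]=12  [1,3,4,5]=6  [1,4,5,6]=12  [2,3,4,5]=12  [2,3,5,6]=12  [2,4,5,6]=24  [3,4,5,6]=12
  size 5 → [0,1,3,4,5]=10  [0,2,3,4,5]=20  [0,2,3,5,6]=20  [0,3,4,5,6]=20  [1,2,3,4,5]=30  [1,2,4,5,6]=60  [1,3,4,5,6]=30  [2,3,4,5,6]=60
  first=0(z) contributes 180
  first=1(y) contributes 120
  first=2(a) contributes 60
  first=6(x) contributes 60
|[w]| = 420

420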